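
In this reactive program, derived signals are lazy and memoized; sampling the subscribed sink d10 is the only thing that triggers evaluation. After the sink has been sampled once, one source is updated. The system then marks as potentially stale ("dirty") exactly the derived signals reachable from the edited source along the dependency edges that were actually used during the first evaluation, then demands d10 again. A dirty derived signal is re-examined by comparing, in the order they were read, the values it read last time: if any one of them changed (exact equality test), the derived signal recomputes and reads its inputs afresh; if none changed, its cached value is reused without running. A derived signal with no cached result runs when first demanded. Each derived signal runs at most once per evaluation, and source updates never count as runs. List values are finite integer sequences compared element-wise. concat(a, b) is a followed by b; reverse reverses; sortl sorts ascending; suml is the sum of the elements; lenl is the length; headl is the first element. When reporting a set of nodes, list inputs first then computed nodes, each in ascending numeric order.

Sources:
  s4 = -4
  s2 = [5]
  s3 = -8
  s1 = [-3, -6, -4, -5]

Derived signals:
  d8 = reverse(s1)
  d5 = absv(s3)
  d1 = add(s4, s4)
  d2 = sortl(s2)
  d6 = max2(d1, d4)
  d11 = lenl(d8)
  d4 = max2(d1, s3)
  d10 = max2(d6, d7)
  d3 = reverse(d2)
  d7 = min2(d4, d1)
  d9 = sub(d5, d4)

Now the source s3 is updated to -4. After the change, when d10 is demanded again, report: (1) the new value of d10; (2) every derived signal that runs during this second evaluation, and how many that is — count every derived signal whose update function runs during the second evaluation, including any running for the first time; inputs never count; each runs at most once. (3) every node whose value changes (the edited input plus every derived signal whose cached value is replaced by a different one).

First demand of the output computes:
  d1 = add(-4, -4) = -8
  d4 = max2(-8, -8) = -8
  d6 = max2(-8, -8) = -8
  d7 = min2(-8, -8) = -8
  d10 = max2(-8, -8) = -8

After the edit, cleaning proceeds:
  d4: a read changed (s3 -8->-4) — executes, giving -4.
  d6: a read changed (d4 -8->-4) — executes, giving -4.
  d7: a read changed (d4 -8->-4) — executes, giving -8 — identical to its old value.
  d10: a read changed (d6 -8->-4) — executes, giving -4.

Demanding d10 again yields -4.
4 derived signals run: d4, d6, d7, d10.
The nodes whose values change: s3, d4, d6, d10.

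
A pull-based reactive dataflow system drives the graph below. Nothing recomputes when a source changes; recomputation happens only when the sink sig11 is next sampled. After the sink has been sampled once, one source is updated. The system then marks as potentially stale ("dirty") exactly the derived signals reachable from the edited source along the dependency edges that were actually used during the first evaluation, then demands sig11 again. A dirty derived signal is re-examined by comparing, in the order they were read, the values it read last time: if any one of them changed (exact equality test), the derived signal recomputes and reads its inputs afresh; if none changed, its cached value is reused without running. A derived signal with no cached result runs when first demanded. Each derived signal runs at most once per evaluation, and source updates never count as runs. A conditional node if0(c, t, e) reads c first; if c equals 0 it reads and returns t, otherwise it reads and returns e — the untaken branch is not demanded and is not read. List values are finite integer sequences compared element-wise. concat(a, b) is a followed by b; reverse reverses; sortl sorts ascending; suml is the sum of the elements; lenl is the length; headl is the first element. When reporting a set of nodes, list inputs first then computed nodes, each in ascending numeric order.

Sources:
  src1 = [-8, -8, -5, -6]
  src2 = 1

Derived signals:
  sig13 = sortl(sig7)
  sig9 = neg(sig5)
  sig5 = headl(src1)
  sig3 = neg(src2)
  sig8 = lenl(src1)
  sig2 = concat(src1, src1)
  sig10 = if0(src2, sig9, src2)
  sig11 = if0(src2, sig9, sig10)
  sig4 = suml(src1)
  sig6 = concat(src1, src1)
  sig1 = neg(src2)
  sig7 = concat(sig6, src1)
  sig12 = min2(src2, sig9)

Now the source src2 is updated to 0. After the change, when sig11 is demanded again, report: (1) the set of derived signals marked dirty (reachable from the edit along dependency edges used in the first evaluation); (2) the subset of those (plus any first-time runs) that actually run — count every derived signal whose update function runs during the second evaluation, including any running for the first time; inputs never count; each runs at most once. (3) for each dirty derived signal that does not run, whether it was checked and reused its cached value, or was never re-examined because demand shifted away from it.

First evaluation (everything demanded from the output):
  sig10 = if0(src2=1 -> else branch src2) = 1
  sig11 = if0(src2=1 -> else branch sig10) = 1

Propagation after the edit:
  sig5: demanded for the first time — runs, produces -8.
  sig9: demanded for the first time — runs, produces 8.
  sig10: marked dirty but never re-examined — demand shifted away from it.
  sig11: runs — src2 1->0; result 8.

Key observation: a condition flipped, so demand moved to the other branch — sig10 is never re-examined.

Marked dirty: sig10, sig11.
Derived signals that run: sig5, sig9, sig11 — 3 in total.
Never re-examined (demand shifted away): sig10.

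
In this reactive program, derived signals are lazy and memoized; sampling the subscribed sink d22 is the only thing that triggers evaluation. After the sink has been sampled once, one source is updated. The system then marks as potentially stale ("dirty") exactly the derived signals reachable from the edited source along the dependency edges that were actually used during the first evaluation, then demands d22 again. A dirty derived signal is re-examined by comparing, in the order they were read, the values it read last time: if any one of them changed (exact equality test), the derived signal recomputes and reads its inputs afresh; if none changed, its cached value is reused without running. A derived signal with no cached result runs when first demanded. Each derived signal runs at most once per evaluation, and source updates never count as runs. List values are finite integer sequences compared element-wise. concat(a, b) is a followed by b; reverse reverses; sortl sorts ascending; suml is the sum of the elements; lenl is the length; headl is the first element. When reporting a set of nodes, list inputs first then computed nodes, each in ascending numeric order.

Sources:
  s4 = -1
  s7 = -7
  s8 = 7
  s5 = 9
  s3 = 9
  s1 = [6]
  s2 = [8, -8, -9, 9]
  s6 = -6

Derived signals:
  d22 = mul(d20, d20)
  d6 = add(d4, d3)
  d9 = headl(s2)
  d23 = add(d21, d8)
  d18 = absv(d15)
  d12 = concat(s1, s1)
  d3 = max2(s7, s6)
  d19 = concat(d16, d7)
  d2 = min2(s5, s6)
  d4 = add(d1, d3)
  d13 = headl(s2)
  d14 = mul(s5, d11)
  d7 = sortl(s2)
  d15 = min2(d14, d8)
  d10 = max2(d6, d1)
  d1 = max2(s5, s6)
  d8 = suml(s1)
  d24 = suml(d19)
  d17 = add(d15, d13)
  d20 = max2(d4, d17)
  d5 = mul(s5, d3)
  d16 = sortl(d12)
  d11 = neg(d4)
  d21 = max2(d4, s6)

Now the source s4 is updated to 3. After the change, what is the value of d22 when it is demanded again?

First demand of the output computes:
  d1 = max2(9, -6) = 9
  d3 = max2(-7, -6) = -6
  d4 = add(9, -6) = 3
  d8 = suml([6]) = 6
  d11 = neg(3) = -3
  d13 = headl([8, -8, -9, 9]) = 8
  d14 = mul(9, -3) = -27
  d15 = min2(-27, 6) = -27
  d17 = add(-27, 8) = -19
  d20 = max2(3, -19) = 3
  d22 = mul(3, 3) = 9

After the edit, cleaning proceeds:
  no node depends on s4 at all; the second demand re-runs nothing.

Note the shortcut — nothing in the graph depends on s4 at all, so no recomputation happens.

Demanding d22 again yields 9.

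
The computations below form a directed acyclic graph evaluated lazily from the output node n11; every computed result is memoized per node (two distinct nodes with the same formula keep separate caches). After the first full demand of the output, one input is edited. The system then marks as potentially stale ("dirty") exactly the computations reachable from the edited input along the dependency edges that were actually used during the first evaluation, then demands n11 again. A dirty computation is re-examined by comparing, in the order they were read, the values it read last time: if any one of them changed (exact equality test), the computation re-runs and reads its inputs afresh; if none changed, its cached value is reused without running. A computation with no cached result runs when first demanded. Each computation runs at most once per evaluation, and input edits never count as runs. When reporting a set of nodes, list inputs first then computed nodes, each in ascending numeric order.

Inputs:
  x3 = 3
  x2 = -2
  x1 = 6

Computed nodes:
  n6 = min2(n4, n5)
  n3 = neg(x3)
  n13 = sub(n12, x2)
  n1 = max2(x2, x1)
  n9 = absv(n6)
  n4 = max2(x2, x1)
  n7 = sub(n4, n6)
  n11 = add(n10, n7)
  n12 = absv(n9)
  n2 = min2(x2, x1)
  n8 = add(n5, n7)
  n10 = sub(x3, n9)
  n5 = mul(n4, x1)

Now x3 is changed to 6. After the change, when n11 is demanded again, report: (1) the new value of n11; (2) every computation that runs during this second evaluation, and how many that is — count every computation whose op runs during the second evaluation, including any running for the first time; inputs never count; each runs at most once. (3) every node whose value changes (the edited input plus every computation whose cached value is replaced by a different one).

First demand of the output computes:
  n4 = max2(-2, 6) = 6
  n5 = mul(6, 6) = 36
  n6 = min2(6, 36) = 6
  n7 = sub(6, 6) = 0
  n9 = absv(6) = 6
  n10 = sub(3, 6) = -3
  n11 = add(-3, 0) = -3

After the edit, cleaning proceeds:
  n10: a read changed (x3 3->6) — executes, giving 0.
  n11: a read changed (n10 -3->0) — executes, giving 0.

Demanding n11 again yields 0.
2 computations run: n10, n11.
The nodes whose values change: x3, n10, n11.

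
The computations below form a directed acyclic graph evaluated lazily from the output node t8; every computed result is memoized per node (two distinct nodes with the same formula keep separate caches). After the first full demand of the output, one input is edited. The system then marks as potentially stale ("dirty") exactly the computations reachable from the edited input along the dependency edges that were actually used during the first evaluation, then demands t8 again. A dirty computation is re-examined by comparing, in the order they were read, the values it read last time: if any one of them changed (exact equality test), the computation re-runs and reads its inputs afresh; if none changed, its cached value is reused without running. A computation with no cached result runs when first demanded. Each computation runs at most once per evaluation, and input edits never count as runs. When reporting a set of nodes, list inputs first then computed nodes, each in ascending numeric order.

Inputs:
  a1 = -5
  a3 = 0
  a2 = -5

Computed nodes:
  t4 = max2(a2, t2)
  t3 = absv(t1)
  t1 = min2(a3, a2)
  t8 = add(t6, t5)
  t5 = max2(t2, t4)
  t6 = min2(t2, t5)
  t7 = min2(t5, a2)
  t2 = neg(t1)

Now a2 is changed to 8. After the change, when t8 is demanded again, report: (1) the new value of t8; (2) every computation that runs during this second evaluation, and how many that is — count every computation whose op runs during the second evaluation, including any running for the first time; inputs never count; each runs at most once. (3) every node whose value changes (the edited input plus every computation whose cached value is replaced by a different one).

First demand of the output computes:
  t1 = min2(0, -5) = -5
  t2 = neg(-5) = 5
  t4 = max2(-5, 5) = 5
  t5 = max2(5, 5) = 5
  t6 = min2(5, 5) = 5
  t8 = add(5, 5) = 10

After the edit, cleaning proceeds:
  t1: a read changed (a2 -5->8) — executes, giving 0.
  t2: a read changed (t1 -5->0) — executes, giving 0.
  t4: a read changed (a2 -5->8; t2 5->0) — executes, giving 8.
  t5: a read changed (t2 5->0; t4 5->8) — executes, giving 8.
  t6: a read changed (t2 5->0; t5 5->8) — executes, giving 0.
  t8: a read changed (t6 5->0; t5 5->8) — executes, giving 8.

Demanding t8 again yields 8.
6 computations run: t1, t2, t4, t5, t6, t8.
The nodes whose values change: a2, t1, t2, t4, t5, t6, t8.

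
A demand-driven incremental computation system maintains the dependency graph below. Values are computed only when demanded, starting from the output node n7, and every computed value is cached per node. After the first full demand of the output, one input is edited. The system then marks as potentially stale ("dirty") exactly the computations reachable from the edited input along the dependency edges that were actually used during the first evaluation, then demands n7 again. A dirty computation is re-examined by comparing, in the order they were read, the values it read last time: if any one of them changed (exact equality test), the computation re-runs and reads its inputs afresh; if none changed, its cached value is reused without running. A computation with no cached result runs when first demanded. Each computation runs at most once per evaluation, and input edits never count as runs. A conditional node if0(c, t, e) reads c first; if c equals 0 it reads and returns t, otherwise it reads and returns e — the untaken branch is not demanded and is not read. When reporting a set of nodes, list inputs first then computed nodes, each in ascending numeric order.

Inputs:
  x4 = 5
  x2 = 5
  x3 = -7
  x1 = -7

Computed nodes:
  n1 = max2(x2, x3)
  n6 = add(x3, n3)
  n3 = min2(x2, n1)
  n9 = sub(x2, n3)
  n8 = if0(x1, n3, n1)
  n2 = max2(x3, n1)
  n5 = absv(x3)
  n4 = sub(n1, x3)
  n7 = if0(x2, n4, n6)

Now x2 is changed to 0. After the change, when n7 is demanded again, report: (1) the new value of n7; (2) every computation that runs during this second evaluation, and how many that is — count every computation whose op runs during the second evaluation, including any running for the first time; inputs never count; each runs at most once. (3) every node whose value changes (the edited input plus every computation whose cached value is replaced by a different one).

First evaluation (everything demanded from the output):
  n1 = max2(5, -7) = 5
  n3 = min2(5, 5) = 5
  n6 = add(-7, 5) = -2
  n7 = if0(x2=5 -> else branch n6) = -2

Propagation after the edit:
  n1: runs — x2 5->0; result 0.
  n3: marked dirty but never re-examined — demand shifted away from it.
  n4: demanded for the first time — runs, produces 7.
  n6: marked dirty but never re-examined — demand shifted away from it.
  n7: runs — x2 5->0; result 7.

Key observation: a condition flipped, so demand moved to the other branch — n3, n6 are never re-examined.

New value of n7: 7.
Computations that run: n1, n4, n7 — 3 in total.
Values that change: x2, n1, n7.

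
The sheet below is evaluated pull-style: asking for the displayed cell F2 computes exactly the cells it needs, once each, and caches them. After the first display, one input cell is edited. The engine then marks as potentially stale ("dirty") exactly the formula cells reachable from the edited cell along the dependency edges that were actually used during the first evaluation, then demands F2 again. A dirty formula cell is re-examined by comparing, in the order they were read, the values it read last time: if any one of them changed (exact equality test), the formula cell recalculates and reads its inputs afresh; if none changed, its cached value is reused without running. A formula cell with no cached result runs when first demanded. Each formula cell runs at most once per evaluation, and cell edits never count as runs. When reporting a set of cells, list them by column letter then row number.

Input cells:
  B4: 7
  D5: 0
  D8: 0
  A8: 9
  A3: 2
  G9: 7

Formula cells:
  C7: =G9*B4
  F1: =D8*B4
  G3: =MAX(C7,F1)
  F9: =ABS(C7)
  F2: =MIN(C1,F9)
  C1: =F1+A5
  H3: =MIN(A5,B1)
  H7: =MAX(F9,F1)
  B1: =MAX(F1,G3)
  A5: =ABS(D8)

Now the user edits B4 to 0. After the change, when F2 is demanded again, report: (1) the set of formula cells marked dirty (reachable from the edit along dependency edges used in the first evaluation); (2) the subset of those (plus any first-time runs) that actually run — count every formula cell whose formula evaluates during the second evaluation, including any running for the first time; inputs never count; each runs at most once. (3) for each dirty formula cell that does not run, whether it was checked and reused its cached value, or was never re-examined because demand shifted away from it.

The edit dirties: C1, C7, F1, F2, F9.
4 formula cells run: C7, F1, F2, F9.
Cache hits after checking: C1.
Note where the cutoff bites: C1 is checked, finds nothing changed, and keeps its cache.

First demand of the output computes:
  A5 = ABS(0) = 0
  C7 = 7 * 7 = 49
  F1 = 0 * 7 = 0
  C1 = 0 + 0 = 0
  F9 = ABS(49) = 49
  F2 = MIN(0, 49) = 0

After the edit, cleaning proceeds:
  C7: a read changed (B4 7->0) — executes, giving 0.
  F1: a read changed (B4 7->0) — executes, giving 0 — identical to its old value.
  C1: dirty, but its reads are unchanged (F1 unchanged, A5 unchanged); cached 0 stands.
  F9: a read changed (C7 49->0) — executes, giving 0.
  F2: a read changed (F9 49->0) — executes, giving 0 — identical to its old value.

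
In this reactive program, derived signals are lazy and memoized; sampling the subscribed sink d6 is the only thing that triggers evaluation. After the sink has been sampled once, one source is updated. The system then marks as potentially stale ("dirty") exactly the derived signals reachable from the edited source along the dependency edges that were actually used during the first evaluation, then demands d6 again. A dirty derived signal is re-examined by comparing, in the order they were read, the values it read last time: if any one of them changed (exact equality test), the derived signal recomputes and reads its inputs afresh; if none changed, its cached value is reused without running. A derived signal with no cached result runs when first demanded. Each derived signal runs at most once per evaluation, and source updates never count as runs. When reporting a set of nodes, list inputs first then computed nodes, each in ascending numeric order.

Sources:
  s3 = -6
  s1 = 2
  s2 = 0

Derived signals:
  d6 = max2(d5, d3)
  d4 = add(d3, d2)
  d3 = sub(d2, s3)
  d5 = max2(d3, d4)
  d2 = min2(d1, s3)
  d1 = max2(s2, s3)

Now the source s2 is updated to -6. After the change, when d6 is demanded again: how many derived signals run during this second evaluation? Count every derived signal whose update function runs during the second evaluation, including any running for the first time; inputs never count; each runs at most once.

2 derived signals run: d1, d2.
Note the absorption at d2: it re-runs yet its value is the same, leaving the output's value untouched.

First demand of the output computes:
  d1 = max2(0, -6) = 0
  d2 = min2(0, -6) = -6
  d3 = sub(-6, -6) = 0
  d4 = add(0, -6) = -6
  d5 = max2(0, -6) = 0
  d6 = max2(0, 0) = 0

After the edit, cleaning proceeds:
  d1: a read changed (s2 0->-6) — executes, giving -6.
  d2: a read changed (d1 0->-6) — executes, giving -6 — identical to its old value.
  d3: dirty, but its reads are unchanged (d2 unchanged, s3 unchanged); cached 0 stands.
  d4: dirty, but its reads are unchanged (d3 unchanged, d2 unchanged); cached -6 stands.
  d5: dirty, but its reads are unchanged (d3 unchanged, d4 unchanged); cached 0 stands.
  d6: dirty, but its reads are unchanged (d5 unchanged, d3 unchanged); cached 0 stands.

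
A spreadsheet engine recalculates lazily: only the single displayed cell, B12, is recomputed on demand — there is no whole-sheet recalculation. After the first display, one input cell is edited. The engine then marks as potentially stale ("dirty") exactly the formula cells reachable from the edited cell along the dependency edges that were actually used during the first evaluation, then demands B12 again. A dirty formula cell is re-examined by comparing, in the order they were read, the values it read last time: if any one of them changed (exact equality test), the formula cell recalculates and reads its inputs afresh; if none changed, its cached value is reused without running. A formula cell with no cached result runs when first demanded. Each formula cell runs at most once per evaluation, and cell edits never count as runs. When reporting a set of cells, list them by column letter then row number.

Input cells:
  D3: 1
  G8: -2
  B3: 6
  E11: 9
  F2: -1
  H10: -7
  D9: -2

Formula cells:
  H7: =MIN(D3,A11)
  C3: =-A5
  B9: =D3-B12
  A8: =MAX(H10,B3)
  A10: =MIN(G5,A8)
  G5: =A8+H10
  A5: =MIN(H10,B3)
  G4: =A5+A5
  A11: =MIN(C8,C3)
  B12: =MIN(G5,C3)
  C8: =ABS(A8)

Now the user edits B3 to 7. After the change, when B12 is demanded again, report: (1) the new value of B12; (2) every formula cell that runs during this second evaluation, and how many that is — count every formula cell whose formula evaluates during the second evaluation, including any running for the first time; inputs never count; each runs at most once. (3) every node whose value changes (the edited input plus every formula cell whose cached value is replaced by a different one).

New value of B12: 0.
Formula cells that run: A5, A8, B12, G5 — 4 in total.
Values that change: A8, B3, B12, G5.
Key observation: the cutoff stops propagation at C3 — its inputs' values are unchanged, so it reuses its cache.

First evaluation (everything demanded from the output):
  A5 = MIN(-7, 6) = -7
  A8 = MAX(-7, 6) = 6
  C3 = -(-7) = 7
  G5 = 6 + -7 = -1
  B12 = MIN(-1, 7) = -1

Propagation after the edit:
  A5: runs — B3 6->7; result -7 (same value as before).
  A8: runs — B3 6->7; result 7.
  C3: checked — values it read are unchanged (A5 unchanged); reused cached 7 without running.
  G5: runs — A8 6->7; result 0.
  B12: runs — G5 -1->0; result 0.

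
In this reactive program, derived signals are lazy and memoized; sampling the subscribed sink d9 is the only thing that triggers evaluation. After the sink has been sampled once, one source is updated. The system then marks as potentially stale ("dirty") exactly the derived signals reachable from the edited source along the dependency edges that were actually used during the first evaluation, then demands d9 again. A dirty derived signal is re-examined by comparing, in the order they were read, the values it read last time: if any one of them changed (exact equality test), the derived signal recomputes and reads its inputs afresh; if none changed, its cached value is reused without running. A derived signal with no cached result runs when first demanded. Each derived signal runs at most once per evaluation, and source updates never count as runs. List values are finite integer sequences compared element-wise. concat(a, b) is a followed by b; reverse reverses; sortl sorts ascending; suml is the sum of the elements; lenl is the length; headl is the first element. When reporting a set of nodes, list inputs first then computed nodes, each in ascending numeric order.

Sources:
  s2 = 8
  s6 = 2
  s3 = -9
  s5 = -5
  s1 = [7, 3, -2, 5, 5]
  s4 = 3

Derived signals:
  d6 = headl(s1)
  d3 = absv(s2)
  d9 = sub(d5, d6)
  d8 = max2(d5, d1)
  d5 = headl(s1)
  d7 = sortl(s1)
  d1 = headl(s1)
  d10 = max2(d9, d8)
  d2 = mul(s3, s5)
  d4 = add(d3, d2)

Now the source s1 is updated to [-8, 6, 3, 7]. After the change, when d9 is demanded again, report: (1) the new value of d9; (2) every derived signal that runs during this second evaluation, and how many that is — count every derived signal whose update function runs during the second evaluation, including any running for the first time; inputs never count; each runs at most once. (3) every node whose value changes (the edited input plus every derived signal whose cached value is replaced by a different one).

Demanding d9 again yields 0.
3 derived signals run: d5, d6, d9.
The nodes whose values change: s1, d5, d6.

First demand of the output computes:
  d5 = headl([7, 3, -2, 5, 5]) = 7
  d6 = headl([7, 3, -2, 5, 5]) = 7
  d9 = sub(7, 7) = 0

After the edit, cleaning proceeds:
  d5: a read changed (s1 [7, 3, -2, 5, 5]->[-8, 6, 3, 7]) — executes, giving -8.
  d6: a read changed (s1 [7, 3, -2, 5, 5]->[-8, 6, 3, 7]) — executes, giving -8.
  d9: a read changed (d5 7->-8; d6 7->-8) — executes, giving 0 — identical to its old value.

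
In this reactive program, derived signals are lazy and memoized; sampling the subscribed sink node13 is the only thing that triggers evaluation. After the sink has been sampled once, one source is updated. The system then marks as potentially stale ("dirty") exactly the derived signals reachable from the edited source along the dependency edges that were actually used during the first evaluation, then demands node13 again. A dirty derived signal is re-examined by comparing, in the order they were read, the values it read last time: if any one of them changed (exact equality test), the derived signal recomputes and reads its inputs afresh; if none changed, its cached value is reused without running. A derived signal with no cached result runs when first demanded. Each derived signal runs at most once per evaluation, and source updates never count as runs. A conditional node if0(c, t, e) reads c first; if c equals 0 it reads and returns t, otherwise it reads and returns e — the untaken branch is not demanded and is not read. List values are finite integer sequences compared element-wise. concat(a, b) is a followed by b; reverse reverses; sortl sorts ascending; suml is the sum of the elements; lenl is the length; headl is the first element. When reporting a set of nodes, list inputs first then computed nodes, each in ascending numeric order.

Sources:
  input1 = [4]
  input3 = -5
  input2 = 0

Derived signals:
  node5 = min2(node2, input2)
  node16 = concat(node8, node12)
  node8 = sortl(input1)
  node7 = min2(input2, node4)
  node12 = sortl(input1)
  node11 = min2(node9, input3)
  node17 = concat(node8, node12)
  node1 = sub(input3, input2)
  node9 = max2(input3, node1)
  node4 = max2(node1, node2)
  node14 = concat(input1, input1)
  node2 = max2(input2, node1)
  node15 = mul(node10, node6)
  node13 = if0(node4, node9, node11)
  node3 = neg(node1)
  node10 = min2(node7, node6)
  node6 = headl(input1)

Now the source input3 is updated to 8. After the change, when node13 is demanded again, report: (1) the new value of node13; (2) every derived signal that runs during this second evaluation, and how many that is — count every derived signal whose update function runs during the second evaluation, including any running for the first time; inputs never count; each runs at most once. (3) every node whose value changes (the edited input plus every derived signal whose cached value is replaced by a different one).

Demanding node13 again yields 8.
6 derived signals run: node1, node2, node4, node9, node11, node13.
The nodes whose values change: input3, node1, node2, node4, node9, node13.
Note the branch switch — node11 had no cache and runs now for the first time.

First demand of the output computes:
  node1 = sub(-5, 0) = -5
  node2 = max2(0, -5) = 0
  node4 = max2(-5, 0) = 0
  node9 = max2(-5, -5) = -5
  node13 = if0(node4=0 -> then branch node9) = -5

After the edit, cleaning proceeds:
  node1: a read changed (input3 -5->8) — executes, giving 8.
  node2: a read changed (node1 -5->8) — executes, giving 8.
  node4: a read changed (node1 -5->8; node2 0->8) — executes, giving 8.
  node9: a read changed (input3 -5->8; node1 -5->8) — executes, giving 8.
  node11: had never run; runs now, result 8.
  node13: a read changed (node4 0->8; node9 -5->8) — executes, giving 8.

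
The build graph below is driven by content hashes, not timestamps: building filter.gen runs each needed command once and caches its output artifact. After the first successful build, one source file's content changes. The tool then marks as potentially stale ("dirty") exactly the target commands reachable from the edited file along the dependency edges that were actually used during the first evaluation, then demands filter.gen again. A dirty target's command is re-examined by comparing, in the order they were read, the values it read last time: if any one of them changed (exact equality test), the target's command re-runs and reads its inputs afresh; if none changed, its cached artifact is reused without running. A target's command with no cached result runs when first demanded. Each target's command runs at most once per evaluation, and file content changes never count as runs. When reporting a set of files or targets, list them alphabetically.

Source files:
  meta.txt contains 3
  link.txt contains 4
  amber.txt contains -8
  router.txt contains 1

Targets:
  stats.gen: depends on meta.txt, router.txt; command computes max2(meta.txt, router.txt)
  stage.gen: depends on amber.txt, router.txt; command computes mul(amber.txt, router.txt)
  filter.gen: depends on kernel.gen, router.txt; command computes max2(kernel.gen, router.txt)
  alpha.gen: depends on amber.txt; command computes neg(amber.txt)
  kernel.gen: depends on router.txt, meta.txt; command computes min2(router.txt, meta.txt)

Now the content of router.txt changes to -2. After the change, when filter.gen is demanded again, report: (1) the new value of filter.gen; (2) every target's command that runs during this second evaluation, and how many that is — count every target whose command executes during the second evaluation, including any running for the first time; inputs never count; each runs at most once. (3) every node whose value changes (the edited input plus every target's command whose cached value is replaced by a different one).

filter.gen now evaluates to -2.
Run set: filter.gen, kernel.gen (2 run).
Changed values: filter.gen, kernel.gen, router.txt.

Initial pass — values computed on the first demand:
  kernel.gen = min2(1, 3) = 1
  filter.gen = max2(1, 1) = 1

Second demand — change propagation:
  kernel.gen: re-runs because router.txt 1->-2; new result -2.
  filter.gen: re-runs because kernel.gen 1->-2; router.txt 1->-2; new result -2.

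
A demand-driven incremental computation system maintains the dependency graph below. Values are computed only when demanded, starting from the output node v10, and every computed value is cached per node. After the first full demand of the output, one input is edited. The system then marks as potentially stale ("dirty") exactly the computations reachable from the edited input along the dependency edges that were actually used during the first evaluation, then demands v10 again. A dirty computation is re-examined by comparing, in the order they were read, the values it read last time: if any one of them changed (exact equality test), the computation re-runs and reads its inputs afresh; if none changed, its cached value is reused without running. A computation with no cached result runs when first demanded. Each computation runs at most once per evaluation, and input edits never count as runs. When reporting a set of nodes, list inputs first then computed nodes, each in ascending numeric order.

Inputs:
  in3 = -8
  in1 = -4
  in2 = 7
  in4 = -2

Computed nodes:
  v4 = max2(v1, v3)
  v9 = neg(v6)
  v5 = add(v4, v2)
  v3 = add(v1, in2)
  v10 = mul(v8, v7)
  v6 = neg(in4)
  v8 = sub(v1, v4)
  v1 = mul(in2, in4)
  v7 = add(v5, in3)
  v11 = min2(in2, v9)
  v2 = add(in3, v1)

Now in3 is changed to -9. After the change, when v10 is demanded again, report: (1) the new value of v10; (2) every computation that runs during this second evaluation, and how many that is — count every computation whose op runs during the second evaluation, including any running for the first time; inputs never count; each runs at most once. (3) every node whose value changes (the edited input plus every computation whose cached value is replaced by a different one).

New value of v10: 273.
Computations that run: v2, v5, v7, v10 — 4 in total.
Values that change: in3, v2, v5, v7, v10.

First evaluation (everything demanded from the output):
  v1 = mul(7, -2) = -14
  v2 = add(-8, -14) = -22
  v3 = add(-14, 7) = -7
  v4 = max2(-14, -7) = -7
  v5 = add(-7, -22) = -29
  v7 = add(-29, -8) = -37
  v8 = sub(-14, -7) = -7
  v10 = mul(-7, -37) = 259

Propagation after the edit:
  v2: runs — in3 -8->-9; result -23.
  v5: runs — v2 -22->-23; result -30.
  v7: runs — v5 -29->-30; in3 -8->-9; result -39.
  v10: runs — v7 -37->-39; result 273.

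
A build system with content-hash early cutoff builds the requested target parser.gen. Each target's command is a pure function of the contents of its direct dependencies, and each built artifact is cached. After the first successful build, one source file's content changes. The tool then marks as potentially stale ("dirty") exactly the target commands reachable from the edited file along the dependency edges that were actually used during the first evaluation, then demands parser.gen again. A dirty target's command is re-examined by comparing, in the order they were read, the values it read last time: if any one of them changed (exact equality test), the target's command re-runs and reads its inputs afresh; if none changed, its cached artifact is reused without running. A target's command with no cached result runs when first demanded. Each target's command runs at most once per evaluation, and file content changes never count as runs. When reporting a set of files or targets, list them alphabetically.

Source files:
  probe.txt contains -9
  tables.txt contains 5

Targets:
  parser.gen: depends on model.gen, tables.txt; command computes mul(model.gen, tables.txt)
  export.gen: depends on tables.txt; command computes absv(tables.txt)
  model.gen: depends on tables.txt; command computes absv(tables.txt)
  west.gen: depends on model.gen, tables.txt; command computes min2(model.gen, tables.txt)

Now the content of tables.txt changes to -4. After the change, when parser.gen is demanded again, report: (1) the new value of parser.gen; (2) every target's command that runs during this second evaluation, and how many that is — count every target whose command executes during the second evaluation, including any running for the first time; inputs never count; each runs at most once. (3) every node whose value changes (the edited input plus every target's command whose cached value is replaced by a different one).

First evaluation (everything demanded from the output):
  model.gen = absv(5) = 5
  parser.gen = mul(5, 5) = 25

Propagation after the edit:
  model.gen: runs — tables.txt 5->-4; result 4.
  parser.gen: runs — model.gen 5->4; tables.txt 5->-4; result -16.

New value of parser.gen: -16.
Target commands that run: model.gen, parser.gen — 2 in total.
Values that change: model.gen, parser.gen, tables.txt.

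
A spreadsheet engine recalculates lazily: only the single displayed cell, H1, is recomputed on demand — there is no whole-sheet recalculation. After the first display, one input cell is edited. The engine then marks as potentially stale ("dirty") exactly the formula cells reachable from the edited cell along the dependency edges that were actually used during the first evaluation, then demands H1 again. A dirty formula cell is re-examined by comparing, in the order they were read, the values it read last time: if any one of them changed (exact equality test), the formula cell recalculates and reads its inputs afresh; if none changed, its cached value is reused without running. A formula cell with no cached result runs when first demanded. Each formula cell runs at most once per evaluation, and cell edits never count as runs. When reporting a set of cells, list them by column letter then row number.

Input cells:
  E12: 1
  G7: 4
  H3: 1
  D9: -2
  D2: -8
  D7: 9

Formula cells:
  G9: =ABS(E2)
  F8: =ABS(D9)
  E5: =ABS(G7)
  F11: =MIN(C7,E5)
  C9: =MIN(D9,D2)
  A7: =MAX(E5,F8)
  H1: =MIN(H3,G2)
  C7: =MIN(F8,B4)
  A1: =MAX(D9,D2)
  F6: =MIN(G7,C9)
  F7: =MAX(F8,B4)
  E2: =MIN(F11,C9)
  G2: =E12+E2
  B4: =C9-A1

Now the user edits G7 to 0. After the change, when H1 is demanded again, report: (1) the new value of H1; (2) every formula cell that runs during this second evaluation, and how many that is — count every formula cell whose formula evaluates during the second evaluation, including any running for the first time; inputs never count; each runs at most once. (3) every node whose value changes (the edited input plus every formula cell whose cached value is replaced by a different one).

First evaluation (everything demanded from the output):
  A1 = MAX(-2, -8) = -2
  C9 = MIN(-2, -8) = -8
  B4 = -8 - -2 = -6
  E5 = ABS(4) = 4
  F8 = ABS(-2) = 2
  C7 = MIN(2, -6) = -6
  F11 = MIN(-6, 4) = -6
  E2 = MIN(-6, -8) = -8
  G2 = 1 + -8 = -7
  H1 = MIN(1, -7) = -7

Propagation after the edit:
  E5: runs — G7 4->0; result 0.
  F11: runs — E5 4->0; result -6 (same value as before).
  E2: checked — values it read are unchanged (F11 unchanged, C9 unchanged); reused cached -8 without running.
  G2: checked — values it read are unchanged (E12 unchanged, E2 unchanged); reused cached -7 without running.
  H1: checked — values it read are unchanged (H3 unchanged, G2 unchanged); reused cached -7 without running.

Key observation: the change is absorbed at F11 — it re-runs but produces the same value, and the output's value is unchanged.

New value of H1: -7.
Formula cells that run: E5, F11 — 2 in total.
Values that change: E5, G7.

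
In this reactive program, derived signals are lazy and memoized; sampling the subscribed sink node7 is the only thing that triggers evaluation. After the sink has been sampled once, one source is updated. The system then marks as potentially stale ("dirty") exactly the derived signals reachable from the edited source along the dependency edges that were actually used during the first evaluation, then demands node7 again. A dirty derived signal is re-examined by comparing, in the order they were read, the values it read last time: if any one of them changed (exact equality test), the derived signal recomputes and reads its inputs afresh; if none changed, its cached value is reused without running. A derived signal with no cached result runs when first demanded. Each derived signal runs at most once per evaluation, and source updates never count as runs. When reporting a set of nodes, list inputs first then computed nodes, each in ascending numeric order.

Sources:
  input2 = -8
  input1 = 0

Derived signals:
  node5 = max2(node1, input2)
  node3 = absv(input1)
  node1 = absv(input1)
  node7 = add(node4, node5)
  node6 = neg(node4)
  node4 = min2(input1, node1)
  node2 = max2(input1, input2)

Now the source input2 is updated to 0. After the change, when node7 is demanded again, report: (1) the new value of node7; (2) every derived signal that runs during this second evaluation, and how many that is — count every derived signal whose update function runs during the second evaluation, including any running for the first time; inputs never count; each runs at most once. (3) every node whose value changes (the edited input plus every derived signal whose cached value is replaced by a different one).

Demanding node7 again yields 0.
1 derived signals run: node5.
The nodes whose values change: input2.
Note the absorption at node5: it re-runs yet its value is the same, leaving the output's value untouched.

First demand of the output computes:
  node1 = absv(0) = 0
  node4 = min2(0, 0) = 0
  node5 = max2(0, -8) = 0
  node7 = add(0, 0) = 0

After the edit, cleaning proceeds:
  node5: a read changed (input2 -8->0) — executes, giving 0 — identical to its old value.
  node7: dirty, but its reads are unchanged (node4 unchanged, node5 unchanged); cached 0 stands.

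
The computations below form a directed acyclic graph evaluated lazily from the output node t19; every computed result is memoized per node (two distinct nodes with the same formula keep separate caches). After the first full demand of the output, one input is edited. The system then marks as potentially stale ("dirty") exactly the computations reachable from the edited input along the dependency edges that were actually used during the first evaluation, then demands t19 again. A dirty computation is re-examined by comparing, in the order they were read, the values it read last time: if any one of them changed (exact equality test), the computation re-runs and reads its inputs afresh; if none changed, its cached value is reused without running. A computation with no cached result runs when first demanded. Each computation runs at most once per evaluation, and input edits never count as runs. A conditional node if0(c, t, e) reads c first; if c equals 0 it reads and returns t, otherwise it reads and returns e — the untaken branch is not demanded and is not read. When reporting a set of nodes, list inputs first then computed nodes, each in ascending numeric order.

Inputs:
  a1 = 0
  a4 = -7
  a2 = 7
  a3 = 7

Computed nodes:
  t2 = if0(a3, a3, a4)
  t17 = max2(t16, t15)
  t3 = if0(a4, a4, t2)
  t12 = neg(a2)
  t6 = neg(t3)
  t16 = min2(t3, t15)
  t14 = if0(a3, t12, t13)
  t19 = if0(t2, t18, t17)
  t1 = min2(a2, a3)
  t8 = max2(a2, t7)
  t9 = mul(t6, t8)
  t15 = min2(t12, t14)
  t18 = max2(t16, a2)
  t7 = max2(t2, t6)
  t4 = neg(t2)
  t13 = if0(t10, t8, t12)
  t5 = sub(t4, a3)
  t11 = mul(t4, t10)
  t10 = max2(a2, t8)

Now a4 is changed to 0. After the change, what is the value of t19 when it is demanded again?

First demand of the output computes:
  t2 = if0(a3=7 -> else branch a4) = -7
  t3 = if0(a4=-7 -> else branch t2) = -7
  t6 = neg(-7) = 7
  t7 = max2(-7, 7) = 7
  t8 = max2(7, 7) = 7
  t10 = max2(7, 7) = 7
  t12 = neg(7) = -7
  t13 = if0(t10=7 -> else branch t12) = -7
  t14 = if0(a3=7 -> else branch t13) = -7
  t15 = min2(-7, -7) = -7
  t16 = min2(-7, -7) = -7
  t17 = max2(-7, -7) = -7
  t19 = if0(t2=-7 -> else branch t17) = -7

After the edit, cleaning proceeds:
  t2: a read changed (a4 -7->0) — executes, giving 0.
  t3: a read changed (a4 -7->0; t2 -7->0) — executes, giving 0.
  t6: a read changed (t3 -7->0) — executes, giving 0.
  t7: a read changed (t2 -7->0; t6 7->0) — executes, giving 0.
  t8: a read changed (t7 7->0) — executes, giving 7 — identical to its old value.
  t10: dirty, but its reads are unchanged (a2 unchanged, t8 unchanged); cached 7 stands.
  t13: dirty, but its reads are unchanged (t10 unchanged, t12 unchanged); cached -7 stands.
  t14: dirty, but its reads are unchanged (a3 unchanged, t13 unchanged); cached -7 stands.
  t15: dirty, but its reads are unchanged (t12 unchanged, t14 unchanged); cached -7 stands.
  t16: a read changed (t3 -7->0) — executes, giving -7 — identical to its old value.
  t17: stays stale; no demand reaches it after the flip.
  t18: had never run; runs now, result 7.
  t19: a read changed (t2 -7->0) — executes, giving 7.

Note the branch switch — demand abandons t17, which is never re-examined.

Demanding t19 again yields 7.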